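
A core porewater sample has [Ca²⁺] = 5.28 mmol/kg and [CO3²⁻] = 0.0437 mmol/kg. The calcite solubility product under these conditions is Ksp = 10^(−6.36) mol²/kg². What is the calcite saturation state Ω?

Ksp = 10^(−6.36) = 4.365×10^-7
Ω = [Ca²⁺][CO3²⁻]/Ksp = (5.28×10^-3)(0.0437×10^-3) / 4.365×10^-7 = 0.529

Ω = 0.529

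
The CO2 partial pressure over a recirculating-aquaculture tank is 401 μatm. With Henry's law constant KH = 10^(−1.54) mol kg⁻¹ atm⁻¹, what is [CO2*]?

[CO2*] = 11.6 μmol/kg

KH = 10^(−1.54) = 2.884×10^-2 mol kg⁻¹ atm⁻¹
[CO2*] = KH · pCO2 = 2.884×10^-2 × 401×10^-6 atm = 1.16×10^-5 mol/kg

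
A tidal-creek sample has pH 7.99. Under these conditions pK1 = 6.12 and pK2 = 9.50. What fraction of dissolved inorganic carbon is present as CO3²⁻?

α₂ = 0.0296

α₂ = 1 / (1 + [H⁺]/K2 + [H⁺]²/(K1K2)) = 1 / (1 + 10^+1.51 + 10^-0.36)
   = 1 / (1 + 32.359 + 0.43652) = 1/33.796 = 0.02959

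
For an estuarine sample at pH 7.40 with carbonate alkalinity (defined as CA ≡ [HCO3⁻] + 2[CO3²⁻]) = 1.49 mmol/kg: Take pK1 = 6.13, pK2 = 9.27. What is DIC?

DIC = 1.55 mmol/kg

CA = [HCO3⁻] + 2[CO3²⁻] = (α₁ + 2α₂)·DIC
At pH 7.40: [H⁺]/K1 = 10^-1.27 = 0.053703, K2/[H⁺] = 10^-1.87 = 0.013490
α₁ = 1/(1 + 0.053703 + 0.013490) = 1/1.0672 = 0.9370; α₂ = α₁·K2/[H⁺] = 0.01264
α₁ + 2α₂ = 0.9623
DIC = CA / (α₁ + 2α₂) = 1.49 / 0.9623 = 1.55 mmol/kg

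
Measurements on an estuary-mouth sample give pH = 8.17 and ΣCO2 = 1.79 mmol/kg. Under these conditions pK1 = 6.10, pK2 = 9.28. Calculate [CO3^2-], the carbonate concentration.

α₂ = 1 / (1 + [H⁺]/K2 + [H⁺]²/(K1K2)) = 1 / (1 + 10^+1.11 + 10^-0.96)
   = 1 / (1 + 12.882 + 0.10965) = 1/13.992 = 0.07147
[CO3²⁻] = α₂ × DIC = 0.07147 × 1.79 = 0.128 mmol/kg

[CO3²⁻] = 0.128 mmol/kg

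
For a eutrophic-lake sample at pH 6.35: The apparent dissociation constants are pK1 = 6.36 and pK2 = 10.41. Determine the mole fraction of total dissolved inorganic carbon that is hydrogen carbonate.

α₁ = 1 / (1 + [H⁺]/K1 + K2/[H⁺]) = 1 / (1 + 10^+0.01 + 10^-4.06)
   = 1 / (1 + 1.0233 + 8.7096×10^-5) = 1/2.0234 = 0.4942

α₁ = 0.494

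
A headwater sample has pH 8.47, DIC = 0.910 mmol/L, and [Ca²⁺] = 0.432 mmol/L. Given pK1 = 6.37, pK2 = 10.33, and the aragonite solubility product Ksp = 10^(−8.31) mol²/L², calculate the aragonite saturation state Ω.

α₂ = 1 / (1 + [H⁺]/K2 + [H⁺]²/(K1K2)) = 1 / (1 + 10^+1.86 + 10^-0.24)
   = 1 / (1 + 72.444 + 0.57544) = 1/74.019 = 0.01351
[CO3²⁻] = α₂ × DIC = 0.01351 × 0.910 = 0.01229 mmol/L = 12.29 μmol/L
Ksp = 10^(−8.31) = 4.898×10^-9
Ω = [Ca²⁺][CO3²⁻]/Ksp = (0.432×10^-3)(1.229×10^-5) / 4.898×10^-9 = 1.08

Ω = 1.08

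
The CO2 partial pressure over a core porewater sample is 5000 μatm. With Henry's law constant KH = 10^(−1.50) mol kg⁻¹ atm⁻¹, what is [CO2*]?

[CO2*] = 158 μmol/kg

KH = 10^(−1.50) = 3.162×10^-2 mol kg⁻¹ atm⁻¹
[CO2*] = KH · pCO2 = 3.162×10^-2 × 5000×10^-6 atm = 1.58×10^-4 mol/kg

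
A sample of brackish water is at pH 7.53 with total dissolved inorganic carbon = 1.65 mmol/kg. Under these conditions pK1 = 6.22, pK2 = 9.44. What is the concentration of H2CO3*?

α₀ = 1 / (1 + K1/[H⁺] + K1K2/[H⁺]²) = 1 / (1 + 10^+1.31 + 10^-0.60)
   = 1 / (1 + 20.417 + 0.25119) = 1/21.669 = 0.04615
[CO2*] = α₀ × DIC = 0.04615 × 1.65 = 0.0761 mmol/kg

[CO2*] = 0.0761 mmol/kg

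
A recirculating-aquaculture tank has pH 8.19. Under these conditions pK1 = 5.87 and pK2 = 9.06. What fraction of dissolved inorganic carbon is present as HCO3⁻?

α₁ = 0.877

α₁ = 1 / (1 + [H⁺]/K1 + K2/[H⁺]) = 1 / (1 + 10^-2.32 + 10^-0.87)
   = 1 / (1 + 0.0047863 + 0.13490) = 1/1.1397 = 0.8774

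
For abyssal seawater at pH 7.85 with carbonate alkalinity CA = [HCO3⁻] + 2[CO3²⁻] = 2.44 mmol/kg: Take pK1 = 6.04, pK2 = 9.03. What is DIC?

DIC = 2.33 mmol/kg

CA = [HCO3⁻] + 2[CO3²⁻] = (α₁ + 2α₂)·DIC
At pH 7.85: [H⁺]/K1 = 10^-1.81 = 0.015488, K2/[H⁺] = 10^-1.18 = 0.066069
α₁ = 1/(1 + 0.015488 + 0.066069) = 1/1.0816 = 0.9246; α₂ = α₁·K2/[H⁺] = 0.06109
α₁ + 2α₂ = 1.0468
DIC = CA / (α₁ + 2α₂) = 2.44 / 1.0468 = 2.33 mmol/kg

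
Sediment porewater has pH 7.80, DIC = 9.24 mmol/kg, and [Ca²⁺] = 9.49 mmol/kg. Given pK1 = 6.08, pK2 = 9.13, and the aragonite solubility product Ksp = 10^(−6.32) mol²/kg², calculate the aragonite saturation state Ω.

α₂ = 1 / (1 + [H⁺]/K2 + [H⁺]²/(K1K2)) = 1 / (1 + 10^+1.33 + 10^-0.39)
   = 1 / (1 + 21.380 + 0.40738) = 1/22.787 = 0.04388
[CO3²⁻] = α₂ × DIC = 0.04388 × 9.24 = 0.4055 mmol/kg
Ksp = 10^(−6.32) = 4.786×10^-7
Ω = [Ca²⁺][CO3²⁻]/Ksp = (9.49×10^-3)(4.055×10^-4) / 4.786×10^-7 = 8.04

Ω = 8.04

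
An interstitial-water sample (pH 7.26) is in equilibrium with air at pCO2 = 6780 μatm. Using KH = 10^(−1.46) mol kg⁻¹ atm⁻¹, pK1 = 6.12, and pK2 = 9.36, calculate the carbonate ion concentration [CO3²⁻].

[CO3²⁻] = 0.0258 mmol/kg

[CO2*] = KH · pCO2 = 10^(−1.46) × 6780×10^-6 = 2.351×10^-4 mol/kg
α₀ = 1/(1 + K1/[H⁺] + K1K2/[H⁺]²) = 1/(1 + 10^+1.14 + 10^-0.96) = 0.06705
DIC = [CO2*]/α₀ = 2.351×10^-4 / 0.06705 = 3.506 mmol/kg
[CO3²⁻] = α₂·DIC; α₂ = 0.007352, so [CO3²⁻] = 0.007352 × 3.506 = 0.0258 mmol/kg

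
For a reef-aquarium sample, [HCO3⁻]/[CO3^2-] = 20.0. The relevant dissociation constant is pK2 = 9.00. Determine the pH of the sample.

pH = 7.70

From K2 = [H⁺][CO3^2-]/[HCO3⁻]:  pH = pK2 − log₁₀([HCO3⁻]/[CO3^2-])
log₁₀(20.0) = +1.301
pH = 9.00 − (+1.301) = 7.70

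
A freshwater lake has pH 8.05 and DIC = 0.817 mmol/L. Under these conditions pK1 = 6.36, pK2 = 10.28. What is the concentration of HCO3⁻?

[HCO3⁻] = 0.796 mmol/L

α₁ = 1 / (1 + [H⁺]/K1 + K2/[H⁺]) = 1 / (1 + 10^-1.69 + 10^-2.23)
   = 1 / (1 + 0.020417 + 0.0058884) = 1/1.0263 = 0.9744
[HCO3⁻] = α₁ × DIC = 0.9744 × 0.817 = 0.796 mmol/L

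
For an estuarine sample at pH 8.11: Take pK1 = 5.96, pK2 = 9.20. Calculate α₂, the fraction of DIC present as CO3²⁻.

α₂ = 0.0747

α₂ = 1 / (1 + [H⁺]/K2 + [H⁺]²/(K1K2)) = 1 / (1 + 10^+1.09 + 10^-1.06)
   = 1 / (1 + 12.303 + 0.087096) = 1/13.390 = 0.07468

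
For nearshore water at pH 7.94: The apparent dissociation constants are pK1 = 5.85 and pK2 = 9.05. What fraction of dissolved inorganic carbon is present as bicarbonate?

α₁ = 1 / (1 + [H⁺]/K1 + K2/[H⁺]) = 1 / (1 + 10^-2.09 + 10^-1.11)
   = 1 / (1 + 0.0081283 + 0.077625) = 1/1.0858 = 0.9210

α₁ = 0.921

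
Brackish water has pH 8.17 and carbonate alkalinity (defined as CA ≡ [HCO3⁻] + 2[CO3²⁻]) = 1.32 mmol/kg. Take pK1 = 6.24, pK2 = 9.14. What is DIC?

CA = [HCO3⁻] + 2[CO3²⁻] = (α₁ + 2α₂)·DIC
At pH 8.17: [H⁺]/K1 = 10^-1.93 = 0.011749, K2/[H⁺] = 10^-0.97 = 0.10715
α₁ = 1/(1 + 0.011749 + 0.10715) = 1/1.1189 = 0.8937; α₂ = α₁·K2/[H⁺] = 0.09577
α₁ + 2α₂ = 1.0853
DIC = CA / (α₁ + 2α₂) = 1.32 / 1.0853 = 1.22 mmol/kg

DIC = 1.22 mmol/kg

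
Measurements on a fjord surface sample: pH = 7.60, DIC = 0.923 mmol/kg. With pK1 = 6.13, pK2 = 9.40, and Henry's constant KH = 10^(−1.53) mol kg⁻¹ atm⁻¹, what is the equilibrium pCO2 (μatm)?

α₀ = 1 / (1 + K1/[H⁺] + K1K2/[H⁺]²) = 1 / (1 + 10^+1.47 + 10^-0.33)
   = 1 / (1 + 29.512 + 0.46774) = 1/30.980 = 0.03228
[CO2*] = α₀ × DIC = 0.03228 × 0.923 = 0.02979 mmol/kg
pCO2 = [CO2*]/KH = 2.979×10^-5 / 2.951×10^-2 = 1010 μatm

pCO2 = 1010 μatm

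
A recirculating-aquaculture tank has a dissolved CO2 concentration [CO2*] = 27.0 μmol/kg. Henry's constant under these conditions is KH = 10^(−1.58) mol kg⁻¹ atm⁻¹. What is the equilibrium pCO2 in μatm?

pCO2 = 1030 μatm

KH = 10^(−1.58) = 2.630×10^-2 mol kg⁻¹ atm⁻¹
pCO2 = [CO2*]/KH = 27.0×10^-6 / 2.630×10^-2 = 1.03×10^-3 atm = 1030 μatm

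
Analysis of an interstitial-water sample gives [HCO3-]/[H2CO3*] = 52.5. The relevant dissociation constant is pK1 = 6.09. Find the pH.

From K1 = [H⁺][HCO3-]/[H2CO3*]:  pH = pK1 + log₁₀([HCO3-]/[H2CO3*])
log₁₀(52.5) = +1.720
pH = 6.09 + (+1.720) = 7.81

pH = 7.81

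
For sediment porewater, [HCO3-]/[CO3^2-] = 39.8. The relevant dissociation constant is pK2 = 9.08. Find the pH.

pH = 7.48

From K2 = [H⁺][CO3^2-]/[HCO3-]:  pH = pK2 − log₁₀([HCO3-]/[CO3^2-])
log₁₀(39.8) = +1.600
pH = 9.08 − (+1.600) = 7.48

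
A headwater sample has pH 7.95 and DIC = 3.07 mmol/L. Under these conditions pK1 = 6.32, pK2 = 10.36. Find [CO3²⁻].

α₂ = 1 / (1 + [H⁺]/K2 + [H⁺]²/(K1K2)) = 1 / (1 + 10^+2.41 + 10^+0.78)
   = 1 / (1 + 257.04 + 6.0256) = 1/264.07 = 0.003787
[CO3²⁻] = α₂ × DIC = 0.003787 × 3.07 = 0.0116 mmol/L = 11.6 μmol/L

[CO3²⁻] = 11.6 μmol/L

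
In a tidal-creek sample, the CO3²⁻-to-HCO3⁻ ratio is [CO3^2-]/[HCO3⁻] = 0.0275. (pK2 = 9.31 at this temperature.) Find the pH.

pH = 7.75

From K2 = [H⁺][CO3^2-]/[HCO3⁻]:  pH = pK2 + log₁₀([CO3^2-]/[HCO3⁻])
log₁₀(0.0275) = -1.561
pH = 9.31 + (-1.561) = 7.75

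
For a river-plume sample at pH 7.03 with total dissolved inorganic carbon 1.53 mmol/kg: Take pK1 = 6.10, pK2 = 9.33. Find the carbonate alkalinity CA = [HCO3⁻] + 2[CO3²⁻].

CA = 1.38 mmol/kg

CA = [HCO3⁻] + 2[CO3²⁻] = (α₁ + 2α₂)·DIC
At pH 7.03: [H⁺]/K1 = 10^-0.93 = 0.11749, K2/[H⁺] = 10^-2.30 = 0.0050119
α₁ = 1/(1 + 0.11749 + 0.0050119) = 1/1.1225 = 0.8909; α₂ = α₁·K2/[H⁺] = 0.004465
α₁ + 2α₂ = 0.8998
CA = 0.8998 × 1.53 = 1.38 mmol/kg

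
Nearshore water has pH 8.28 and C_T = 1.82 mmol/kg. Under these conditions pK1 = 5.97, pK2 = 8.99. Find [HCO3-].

[HCO3⁻] = 1.52 mmol/kg

α₁ = 1 / (1 + [H⁺]/K1 + K2/[H⁺]) = 1 / (1 + 10^-2.31 + 10^-0.71)
   = 1 / (1 + 0.0048978 + 0.19498) = 1/1.1999 = 0.8334
[HCO3⁻] = α₁ × DIC = 0.8334 × 1.82 = 1.52 mmol/kg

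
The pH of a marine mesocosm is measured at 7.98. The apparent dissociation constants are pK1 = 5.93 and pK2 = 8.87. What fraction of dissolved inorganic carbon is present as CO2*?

α₀ = 0.00783

α₀ = 1 / (1 + K1/[H⁺] + K1K2/[H⁺]²) = 1 / (1 + 10^+2.05 + 10^+1.16)
   = 1 / (1 + 112.20 + 14.454) = 1/127.66 = 0.007834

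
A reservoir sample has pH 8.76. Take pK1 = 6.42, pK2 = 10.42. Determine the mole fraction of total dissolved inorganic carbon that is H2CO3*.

α₀ = 1 / (1 + K1/[H⁺] + K1K2/[H⁺]²) = 1 / (1 + 10^+2.34 + 10^+0.68)
   = 1 / (1 + 218.78 + 4.7863) = 1/224.56 = 0.004453

α₀ = 0.00445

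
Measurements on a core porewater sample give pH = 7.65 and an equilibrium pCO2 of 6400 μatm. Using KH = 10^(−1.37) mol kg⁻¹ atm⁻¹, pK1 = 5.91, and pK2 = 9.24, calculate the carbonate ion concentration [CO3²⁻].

[CO2*] = KH · pCO2 = 10^(−1.37) × 6400×10^-6 = 2.730×10^-4 mol/kg
α₀ = 1/(1 + K1/[H⁺] + K1K2/[H⁺]²) = 1/(1 + 10^+1.74 + 10^+0.15) = 0.01743
DIC = [CO2*]/α₀ = 2.730×10^-4 / 0.01743 = 15.66 mmol/kg
[CO3²⁻] = α₂·DIC; α₂ = 0.02462, so [CO3²⁻] = 0.02462 × 15.66 = 0.386 mmol/kg

[CO3²⁻] = 0.386 mmol/kg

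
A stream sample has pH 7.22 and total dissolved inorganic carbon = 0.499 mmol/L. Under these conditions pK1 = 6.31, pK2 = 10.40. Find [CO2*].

α₀ = 1 / (1 + K1/[H⁺] + K1K2/[H⁺]²) = 1 / (1 + 10^+0.91 + 10^-2.27)
   = 1 / (1 + 8.1283 + 0.0053703) = 1/9.1337 = 0.1095
[CO2*] = α₀ × DIC = 0.1095 × 0.499 = 0.0546 mmol/L

[CO2*] = 0.0546 mmol/L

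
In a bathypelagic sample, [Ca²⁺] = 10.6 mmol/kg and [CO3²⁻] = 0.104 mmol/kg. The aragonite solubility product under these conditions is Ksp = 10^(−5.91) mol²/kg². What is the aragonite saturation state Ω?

Ksp = 10^(−5.91) = 1.230×10^-6
Ω = [Ca²⁺][CO3²⁻]/Ksp = (10.6×10^-3)(0.104×10^-3) / 1.230×10^-6 = 0.896

Ω = 0.896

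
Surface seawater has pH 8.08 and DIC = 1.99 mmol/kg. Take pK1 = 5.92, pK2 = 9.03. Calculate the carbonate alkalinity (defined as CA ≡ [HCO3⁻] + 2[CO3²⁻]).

CA = [HCO3⁻] + 2[CO3²⁻] = (α₁ + 2α₂)·DIC
At pH 8.08: [H⁺]/K1 = 10^-2.16 = 0.0069183, K2/[H⁺] = 10^-0.95 = 0.11220
α₁ = 1/(1 + 0.0069183 + 0.11220) = 1/1.1191 = 0.8936; α₂ = α₁·K2/[H⁺] = 0.1003
α₁ + 2α₂ = 1.0941
CA = 1.0941 × 1.99 = 2.18 mmol/kg

CA = 2.18 mmol/kg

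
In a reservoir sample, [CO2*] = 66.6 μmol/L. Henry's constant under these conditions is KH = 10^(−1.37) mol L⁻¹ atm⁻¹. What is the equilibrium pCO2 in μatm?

pCO2 = 1560 μatm

KH = 10^(−1.37) = 4.266×10^-2 mol L⁻¹ atm⁻¹
pCO2 = [CO2*]/KH = 66.6×10^-6 / 4.266×10^-2 = 1.56×10^-3 atm = 1560 μatm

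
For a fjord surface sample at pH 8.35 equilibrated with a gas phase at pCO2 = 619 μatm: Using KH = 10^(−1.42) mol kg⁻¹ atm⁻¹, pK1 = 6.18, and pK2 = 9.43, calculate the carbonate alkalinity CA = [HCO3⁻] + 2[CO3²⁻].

[CO2*] = KH · pCO2 = 10^(−1.42) × 619×10^-6 = 2.353×10^-5 mol/kg
α₀ = 1/(1 + K1/[H⁺] + K1K2/[H⁺]²) = 1/(1 + 10^+2.17 + 10^+1.09) = 0.006203
DIC = [CO2*]/α₀ = 2.353×10^-5 / 0.006203 = 3.794 mmol/kg
CA = (α₁ + 2α₂)·DIC = (0.9175 + 2×0.07631) × 3.794 = 4.06 mmol/kg

CA = 4.06 mmol/kg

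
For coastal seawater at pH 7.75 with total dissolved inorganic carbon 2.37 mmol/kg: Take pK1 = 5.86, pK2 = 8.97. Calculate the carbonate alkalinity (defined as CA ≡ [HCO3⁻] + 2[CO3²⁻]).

CA = [HCO3⁻] + 2[CO3²⁻] = (α₁ + 2α₂)·DIC
At pH 7.75: [H⁺]/K1 = 10^-1.89 = 0.012882, K2/[H⁺] = 10^-1.22 = 0.060256
α₁ = 1/(1 + 0.012882 + 0.060256) = 1/1.0731 = 0.9318; α₂ = α₁·K2/[H⁺] = 0.05615
α₁ + 2α₂ = 1.0441
CA = 1.0441 × 2.37 = 2.47 mmol/kg

CA = 2.47 mmol/kg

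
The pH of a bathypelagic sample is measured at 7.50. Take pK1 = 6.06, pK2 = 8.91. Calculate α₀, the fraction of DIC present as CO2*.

α₀ = 0.0338

α₀ = 1 / (1 + K1/[H⁺] + K1K2/[H⁺]²) = 1 / (1 + 10^+1.44 + 10^+0.03)
   = 1 / (1 + 27.542 + 1.0715) = 1/29.614 = 0.03377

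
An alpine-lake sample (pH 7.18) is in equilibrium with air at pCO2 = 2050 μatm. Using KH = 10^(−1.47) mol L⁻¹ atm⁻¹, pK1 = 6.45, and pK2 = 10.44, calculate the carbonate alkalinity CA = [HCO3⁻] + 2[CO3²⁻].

CA = 0.373 mmol/L

[CO2*] = KH · pCO2 = 10^(−1.47) × 2050×10^-6 = 6.946×10^-5 mol/L
α₀ = 1/(1 + K1/[H⁺] + K1K2/[H⁺]²) = 1/(1 + 10^+0.73 + 10^-2.53) = 0.1569
DIC = [CO2*]/α₀ = 6.946×10^-5 / 0.1569 = 0.4427 mmol/L
CA = (α₁ + 2α₂)·DIC = (0.8426 + 2×0.0004631) × 0.4427 = 0.373 mmol/L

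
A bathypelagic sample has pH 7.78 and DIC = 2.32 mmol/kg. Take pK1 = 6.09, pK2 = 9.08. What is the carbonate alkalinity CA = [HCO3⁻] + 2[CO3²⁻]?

CA = [HCO3⁻] + 2[CO3²⁻] = (α₁ + 2α₂)·DIC
At pH 7.78: [H⁺]/K1 = 10^-1.69 = 0.020417, K2/[H⁺] = 10^-1.30 = 0.050119
α₁ = 1/(1 + 0.020417 + 0.050119) = 1/1.0705 = 0.9341; α₂ = α₁·K2/[H⁺] = 0.04682
α₁ + 2α₂ = 1.0277
CA = 1.0277 × 2.32 = 2.38 mmol/kg

CA = 2.38 mmol/kg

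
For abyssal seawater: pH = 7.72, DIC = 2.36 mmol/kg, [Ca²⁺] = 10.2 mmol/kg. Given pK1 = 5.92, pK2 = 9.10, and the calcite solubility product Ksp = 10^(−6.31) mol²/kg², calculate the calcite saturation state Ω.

α₂ = 1 / (1 + [H⁺]/K2 + [H⁺]²/(K1K2)) = 1 / (1 + 10^+1.38 + 10^-0.42)
   = 1 / (1 + 23.988 + 0.38019) = 1/25.369 = 0.03942
[CO3²⁻] = α₂ × DIC = 0.03942 × 2.36 = 0.09303 mmol/kg
Ksp = 10^(−6.31) = 4.898×10^-7
Ω = [Ca²⁺][CO3²⁻]/Ksp = (10.2×10^-3)(9.303×10^-5) / 4.898×10^-7 = 1.94

Ω = 1.94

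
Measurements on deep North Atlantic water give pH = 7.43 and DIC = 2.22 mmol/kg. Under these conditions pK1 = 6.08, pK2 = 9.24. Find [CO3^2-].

[CO3²⁻] = 0.0324 mmol/kg

α₂ = 1 / (1 + [H⁺]/K2 + [H⁺]²/(K1K2)) = 1 / (1 + 10^+1.81 + 10^+0.46)
   = 1 / (1 + 64.565 + 2.8840) = 1/68.449 = 0.01461
[CO3²⁻] = α₂ × DIC = 0.01461 × 2.22 = 0.0324 mmol/kg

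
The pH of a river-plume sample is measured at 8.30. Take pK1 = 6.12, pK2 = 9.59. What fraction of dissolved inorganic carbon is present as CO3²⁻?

α₂ = 1 / (1 + [H⁺]/K2 + [H⁺]²/(K1K2)) = 1 / (1 + 10^+1.29 + 10^-0.89)
   = 1 / (1 + 19.498 + 0.12882) = 1/20.627 = 0.04848

α₂ = 0.0485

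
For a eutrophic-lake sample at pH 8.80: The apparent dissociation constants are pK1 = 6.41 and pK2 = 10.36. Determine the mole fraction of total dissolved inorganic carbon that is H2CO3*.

α₀ = 1 / (1 + K1/[H⁺] + K1K2/[H⁺]²) = 1 / (1 + 10^+2.39 + 10^+0.83)
   = 1 / (1 + 245.47 + 6.7608) = 1/253.23 = 0.003949

α₀ = 0.00395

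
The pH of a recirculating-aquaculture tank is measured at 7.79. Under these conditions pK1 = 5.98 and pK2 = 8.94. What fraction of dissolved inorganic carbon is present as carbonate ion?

α₂ = 0.0652

α₂ = 1 / (1 + [H⁺]/K2 + [H⁺]²/(K1K2)) = 1 / (1 + 10^+1.15 + 10^-0.66)
   = 1 / (1 + 14.125 + 0.21878) = 1/15.344 = 0.06517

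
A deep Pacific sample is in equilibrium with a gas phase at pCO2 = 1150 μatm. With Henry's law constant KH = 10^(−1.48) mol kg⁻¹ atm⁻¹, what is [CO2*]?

KH = 10^(−1.48) = 3.311×10^-2 mol kg⁻¹ atm⁻¹
[CO2*] = KH · pCO2 = 3.311×10^-2 × 1150×10^-6 atm = 3.81×10^-5 mol/kg

[CO2*] = 38.1 μmol/kg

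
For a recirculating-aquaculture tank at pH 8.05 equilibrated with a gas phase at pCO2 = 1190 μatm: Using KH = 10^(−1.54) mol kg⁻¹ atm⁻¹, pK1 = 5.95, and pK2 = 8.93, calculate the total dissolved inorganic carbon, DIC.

DIC = 4.92 mmol/kg

[CO2*] = KH · pCO2 = 10^(−1.54) × 1190×10^-6 = 3.432×10^-5 mol/kg
α₀ = 1/(1 + K1/[H⁺] + K1K2/[H⁺]²) = 1/(1 + 10^+2.10 + 10^+1.22) = 0.006969
DIC = [CO2*]/α₀ = 3.432×10^-5 / 0.006969 = 4.92 mmol/kg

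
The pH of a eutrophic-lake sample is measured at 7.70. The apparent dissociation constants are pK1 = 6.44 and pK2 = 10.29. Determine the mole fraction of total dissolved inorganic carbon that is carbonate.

α₂ = 0.00243

α₂ = 1 / (1 + [H⁺]/K2 + [H⁺]²/(K1K2)) = 1 / (1 + 10^+2.59 + 10^+1.33)
   = 1 / (1 + 389.05 + 21.380) = 1/411.42 = 0.002431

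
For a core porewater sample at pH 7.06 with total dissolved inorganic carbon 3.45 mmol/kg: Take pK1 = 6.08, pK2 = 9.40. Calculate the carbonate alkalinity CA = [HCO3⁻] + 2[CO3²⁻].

CA = [HCO3⁻] + 2[CO3²⁻] = (α₁ + 2α₂)·DIC
At pH 7.06: [H⁺]/K1 = 10^-0.98 = 0.10471, K2/[H⁺] = 10^-2.34 = 0.0045709
α₁ = 1/(1 + 0.10471 + 0.0045709) = 1/1.1093 = 0.9015; α₂ = α₁·K2/[H⁺] = 0.004121
α₁ + 2α₂ = 0.9097
CA = 0.9097 × 3.45 = 3.14 mmol/kg

CA = 3.14 mmol/kg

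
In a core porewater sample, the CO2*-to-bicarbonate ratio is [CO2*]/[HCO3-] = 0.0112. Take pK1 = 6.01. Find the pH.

pH = 7.96

From K1 = [H⁺][HCO3-]/[CO2*]:  pH = pK1 − log₁₀([CO2*]/[HCO3-])
log₁₀(0.0112) = -1.951
pH = 6.01 − (-1.951) = 7.96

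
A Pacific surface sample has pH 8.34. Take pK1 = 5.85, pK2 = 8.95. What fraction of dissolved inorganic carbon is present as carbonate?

α₂ = 0.197

α₂ = 1 / (1 + [H⁺]/K2 + [H⁺]²/(K1K2)) = 1 / (1 + 10^+0.61 + 10^-1.88)
   = 1 / (1 + 4.0738 + 0.013183) = 1/5.0870 = 0.1966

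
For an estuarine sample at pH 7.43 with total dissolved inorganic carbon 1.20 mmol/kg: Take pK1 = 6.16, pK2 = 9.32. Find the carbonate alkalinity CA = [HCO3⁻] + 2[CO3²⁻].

CA = 1.15 mmol/kg

CA = [HCO3⁻] + 2[CO3²⁻] = (α₁ + 2α₂)·DIC
At pH 7.43: [H⁺]/K1 = 10^-1.27 = 0.053703, K2/[H⁺] = 10^-1.89 = 0.012882
α₁ = 1/(1 + 0.053703 + 0.012882) = 1/1.0666 = 0.9376; α₂ = α₁·K2/[H⁺] = 0.01208
α₁ + 2α₂ = 0.9617
CA = 0.9617 × 1.20 = 1.15 mmol/kg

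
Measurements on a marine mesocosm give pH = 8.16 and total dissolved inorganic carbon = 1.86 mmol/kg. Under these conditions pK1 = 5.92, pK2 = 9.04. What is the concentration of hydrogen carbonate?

α₁ = 1 / (1 + [H⁺]/K1 + K2/[H⁺]) = 1 / (1 + 10^-2.24 + 10^-0.88)
   = 1 / (1 + 0.0057544 + 0.13183) = 1/1.1376 = 0.8791
[HCO3⁻] = α₁ × DIC = 0.8791 × 1.86 = 1.64 mmol/kg

[HCO3⁻] = 1.64 mmol/kg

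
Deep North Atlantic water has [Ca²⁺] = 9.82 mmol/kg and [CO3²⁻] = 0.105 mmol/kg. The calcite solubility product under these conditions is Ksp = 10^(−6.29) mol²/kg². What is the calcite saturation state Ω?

Ksp = 10^(−6.29) = 5.129×10^-7
Ω = [Ca²⁺][CO3²⁻]/Ksp = (9.82×10^-3)(0.105×10^-3) / 5.129×10^-7 = 2.01

Ω = 2.01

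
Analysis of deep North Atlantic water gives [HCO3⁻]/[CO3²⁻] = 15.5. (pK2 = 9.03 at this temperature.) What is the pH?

pH = 7.84

From K2 = [H⁺][CO3²⁻]/[HCO3⁻]:  pH = pK2 − log₁₀([HCO3⁻]/[CO3²⁻])
log₁₀(15.5) = +1.190
pH = 9.03 − (+1.190) = 7.84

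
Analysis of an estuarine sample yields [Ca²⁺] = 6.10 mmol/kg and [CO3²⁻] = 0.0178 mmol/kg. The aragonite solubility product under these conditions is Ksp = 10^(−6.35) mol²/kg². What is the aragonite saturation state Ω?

Ksp = 10^(−6.35) = 4.467×10^-7
Ω = [Ca²⁺][CO3²⁻]/Ksp = (6.10×10^-3)(0.0178×10^-3) / 4.467×10^-7 = 0.243

Ω = 0.243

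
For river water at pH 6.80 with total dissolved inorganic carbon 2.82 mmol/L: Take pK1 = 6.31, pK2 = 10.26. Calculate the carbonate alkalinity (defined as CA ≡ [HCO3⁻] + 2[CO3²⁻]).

CA = 2.13 mmol/L

CA = [HCO3⁻] + 2[CO3²⁻] = (α₁ + 2α₂)·DIC
At pH 6.80: [H⁺]/K1 = 10^-0.49 = 0.32359, K2/[H⁺] = 10^-3.46 = 0.00034674
α₁ = 1/(1 + 0.32359 + 0.00034674) = 1/1.3239 = 0.7553; α₂ = α₁·K2/[H⁺] = 0.0002619
α₁ + 2α₂ = 0.7558
CA = 0.7558 × 2.82 = 2.13 mmol/L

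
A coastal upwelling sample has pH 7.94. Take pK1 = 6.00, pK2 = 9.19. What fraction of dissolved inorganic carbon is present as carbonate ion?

α₂ = 0.0527

α₂ = 1 / (1 + [H⁺]/K2 + [H⁺]²/(K1K2)) = 1 / (1 + 10^+1.25 + 10^-0.69)
   = 1 / (1 + 17.783 + 0.20417) = 1/18.987 = 0.05267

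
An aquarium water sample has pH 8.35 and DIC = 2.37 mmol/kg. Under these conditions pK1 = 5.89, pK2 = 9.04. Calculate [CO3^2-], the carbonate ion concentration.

α₂ = 1 / (1 + [H⁺]/K2 + [H⁺]²/(K1K2)) = 1 / (1 + 10^+0.69 + 10^-1.77)
   = 1 / (1 + 4.8978 + 0.016982) = 1/5.9148 = 0.1691
[CO3²⁻] = α₂ × DIC = 0.1691 × 2.37 = 0.401 mmol/kg

[CO3²⁻] = 0.401 mmol/kg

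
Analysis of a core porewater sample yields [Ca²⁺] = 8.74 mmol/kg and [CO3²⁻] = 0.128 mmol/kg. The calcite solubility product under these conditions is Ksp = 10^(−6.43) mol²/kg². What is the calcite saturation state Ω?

Ksp = 10^(−6.43) = 3.715×10^-7
Ω = [Ca²⁺][CO3²⁻]/Ksp = (8.74×10^-3)(0.128×10^-3) / 3.715×10^-7 = 3.01

Ω = 3.01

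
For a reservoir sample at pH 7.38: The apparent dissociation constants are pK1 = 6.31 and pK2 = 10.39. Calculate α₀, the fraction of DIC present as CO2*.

α₀ = 0.0784

α₀ = 1 / (1 + K1/[H⁺] + K1K2/[H⁺]²) = 1 / (1 + 10^+1.07 + 10^-1.94)
   = 1 / (1 + 11.749 + 0.011482) = 1/12.760 = 0.07837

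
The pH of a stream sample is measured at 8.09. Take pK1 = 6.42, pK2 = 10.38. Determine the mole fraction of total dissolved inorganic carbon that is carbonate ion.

α₂ = 0.00500

α₂ = 1 / (1 + [H⁺]/K2 + [H⁺]²/(K1K2)) = 1 / (1 + 10^+2.29 + 10^+0.62)
   = 1 / (1 + 194.98 + 4.1687) = 1/200.15 = 0.004996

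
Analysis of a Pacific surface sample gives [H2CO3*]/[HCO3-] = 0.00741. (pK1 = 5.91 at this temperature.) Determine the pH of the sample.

pH = 8.04

From K1 = [H⁺][HCO3-]/[H2CO3*]:  pH = pK1 − log₁₀([H2CO3*]/[HCO3-])
log₁₀(0.00741) = -2.130
pH = 5.91 − (-2.130) = 8.04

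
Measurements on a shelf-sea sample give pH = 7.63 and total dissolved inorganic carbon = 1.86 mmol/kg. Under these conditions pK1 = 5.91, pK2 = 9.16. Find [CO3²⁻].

α₂ = 1 / (1 + [H⁺]/K2 + [H⁺]²/(K1K2)) = 1 / (1 + 10^+1.53 + 10^-0.19)
   = 1 / (1 + 33.884 + 0.64565) = 1/35.530 = 0.02815
[CO3²⁻] = α₂ × DIC = 0.02815 × 1.86 = 0.0524 mmol/kg

[CO3²⁻] = 0.0524 mmol/kg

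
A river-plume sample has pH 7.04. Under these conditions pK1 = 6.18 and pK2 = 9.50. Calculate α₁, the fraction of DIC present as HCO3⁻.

α₁ = 0.876

α₁ = 1 / (1 + [H⁺]/K1 + K2/[H⁺]) = 1 / (1 + 10^-0.86 + 10^-2.46)
   = 1 / (1 + 0.13804 + 0.0034674) = 1/1.1415 = 0.8760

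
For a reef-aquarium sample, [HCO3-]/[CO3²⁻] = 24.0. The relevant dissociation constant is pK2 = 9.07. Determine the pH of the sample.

From K2 = [H⁺][CO3²⁻]/[HCO3-]:  pH = pK2 − log₁₀([HCO3-]/[CO3²⁻])
log₁₀(24.0) = +1.380
pH = 9.07 − (+1.380) = 7.69

pH = 7.69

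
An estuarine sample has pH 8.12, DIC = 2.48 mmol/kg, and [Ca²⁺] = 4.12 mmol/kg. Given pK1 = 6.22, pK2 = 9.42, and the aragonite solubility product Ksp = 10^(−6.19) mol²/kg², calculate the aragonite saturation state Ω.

Ω = 0.746

α₂ = 1 / (1 + [H⁺]/K2 + [H⁺]²/(K1K2)) = 1 / (1 + 10^+1.30 + 10^-0.60)
   = 1 / (1 + 19.953 + 0.25119) = 1/21.204 = 0.04716
[CO3²⁻] = α₂ × DIC = 0.04716 × 2.48 = 0.1170 mmol/kg
Ksp = 10^(−6.19) = 6.457×10^-7
Ω = [Ca²⁺][CO3²⁻]/Ksp = (4.12×10^-3)(1.170×10^-4) / 6.457×10^-7 = 0.746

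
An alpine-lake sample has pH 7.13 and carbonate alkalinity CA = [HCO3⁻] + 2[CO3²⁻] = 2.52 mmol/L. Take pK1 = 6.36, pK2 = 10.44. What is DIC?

CA = [HCO3⁻] + 2[CO3²⁻] = (α₁ + 2α₂)·DIC
At pH 7.13: [H⁺]/K1 = 10^-0.77 = 0.16982, K2/[H⁺] = 10^-3.31 = 0.00048978
α₁ = 1/(1 + 0.16982 + 0.00048978) = 1/1.1703 = 0.8545; α₂ = α₁·K2/[H⁺] = 0.0004185
α₁ + 2α₂ = 0.8553
DIC = CA / (α₁ + 2α₂) = 2.52 / 0.8553 = 2.95 mmol/L

DIC = 2.95 mmol/L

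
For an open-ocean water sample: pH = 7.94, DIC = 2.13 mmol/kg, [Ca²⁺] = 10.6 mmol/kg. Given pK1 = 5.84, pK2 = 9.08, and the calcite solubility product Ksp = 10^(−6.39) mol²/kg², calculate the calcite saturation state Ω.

Ω = 3.72

α₂ = 1 / (1 + [H⁺]/K2 + [H⁺]²/(K1K2)) = 1 / (1 + 10^+1.14 + 10^-0.96)
   = 1 / (1 + 13.804 + 0.10965) = 1/14.913 = 0.06705
[CO3²⁻] = α₂ × DIC = 0.06705 × 2.13 = 0.1428 mmol/kg
Ksp = 10^(−6.39) = 4.074×10^-7
Ω = [Ca²⁺][CO3²⁻]/Ksp = (10.6×10^-3)(1.428×10^-4) / 4.074×10^-7 = 3.72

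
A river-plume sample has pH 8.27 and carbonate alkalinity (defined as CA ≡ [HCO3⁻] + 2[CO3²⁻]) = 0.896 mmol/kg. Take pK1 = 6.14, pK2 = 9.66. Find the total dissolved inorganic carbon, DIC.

DIC = 0.868 mmol/kg

CA = [HCO3⁻] + 2[CO3²⁻] = (α₁ + 2α₂)·DIC
At pH 8.27: [H⁺]/K1 = 10^-2.13 = 0.0074131, K2/[H⁺] = 10^-1.39 = 0.040738
α₁ = 1/(1 + 0.0074131 + 0.040738) = 1/1.0482 = 0.9541; α₂ = α₁·K2/[H⁺] = 0.03887
α₁ + 2α₂ = 1.0318
DIC = CA / (α₁ + 2α₂) = 0.896 / 1.0318 = 0.868 mmol/kg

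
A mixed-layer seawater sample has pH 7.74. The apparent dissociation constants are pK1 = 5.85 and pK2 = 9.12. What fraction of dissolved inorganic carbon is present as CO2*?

α₀ = 0.0122

α₀ = 1 / (1 + K1/[H⁺] + K1K2/[H⁺]²) = 1 / (1 + 10^+1.89 + 10^+0.51)
   = 1 / (1 + 77.625 + 3.2359) = 1/81.861 = 0.01222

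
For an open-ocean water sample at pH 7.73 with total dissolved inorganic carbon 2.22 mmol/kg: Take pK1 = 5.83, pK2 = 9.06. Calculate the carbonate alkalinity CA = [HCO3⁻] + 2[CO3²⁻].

CA = 2.29 mmol/kg

CA = [HCO3⁻] + 2[CO3²⁻] = (α₁ + 2α₂)·DIC
At pH 7.73: [H⁺]/K1 = 10^-1.90 = 0.012589, K2/[H⁺] = 10^-1.33 = 0.046774
α₁ = 1/(1 + 0.012589 + 0.046774) = 1/1.0594 = 0.9440; α₂ = α₁·K2/[H⁺] = 0.04415
α₁ + 2α₂ = 1.0323
CA = 1.0323 × 2.22 = 2.29 mmol/kg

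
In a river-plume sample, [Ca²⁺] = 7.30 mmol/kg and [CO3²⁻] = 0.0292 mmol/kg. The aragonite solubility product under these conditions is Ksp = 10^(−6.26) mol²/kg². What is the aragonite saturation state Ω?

Ksp = 10^(−6.26) = 5.495×10^-7
Ω = [Ca²⁺][CO3²⁻]/Ksp = (7.30×10^-3)(0.0292×10^-3) / 5.495×10^-7 = 0.388

Ω = 0.388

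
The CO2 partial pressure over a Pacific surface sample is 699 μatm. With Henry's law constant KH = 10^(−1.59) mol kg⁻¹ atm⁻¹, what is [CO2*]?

[CO2*] = 18.0 μmol/kg

KH = 10^(−1.59) = 2.570×10^-2 mol kg⁻¹ atm⁻¹
[CO2*] = KH · pCO2 = 2.570×10^-2 × 699×10^-6 atm = 1.80×10^-5 mol/kg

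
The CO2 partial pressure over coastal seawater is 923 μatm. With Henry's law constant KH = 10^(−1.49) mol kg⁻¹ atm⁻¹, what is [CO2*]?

KH = 10^(−1.49) = 3.236×10^-2 mol kg⁻¹ atm⁻¹
[CO2*] = KH · pCO2 = 3.236×10^-2 × 923×10^-6 atm = 2.99×10^-5 mol/kg

[CO2*] = 29.9 μmol/kg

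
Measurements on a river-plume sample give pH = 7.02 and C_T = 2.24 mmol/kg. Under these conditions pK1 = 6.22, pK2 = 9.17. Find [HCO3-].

[HCO3⁻] = 1.92 mmol/kg

α₁ = 1 / (1 + [H⁺]/K1 + K2/[H⁺]) = 1 / (1 + 10^-0.80 + 10^-2.15)
   = 1 / (1 + 0.15849 + 0.0070795) = 1/1.1656 = 0.8580
[HCO3⁻] = α₁ × DIC = 0.8580 × 2.24 = 1.92 mmol/kg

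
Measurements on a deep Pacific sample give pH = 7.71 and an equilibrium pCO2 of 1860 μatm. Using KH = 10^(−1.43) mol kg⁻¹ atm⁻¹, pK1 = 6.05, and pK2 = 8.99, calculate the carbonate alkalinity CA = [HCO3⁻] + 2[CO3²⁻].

CA = 3.49 mmol/kg

[CO2*] = KH · pCO2 = 10^(−1.43) × 1860×10^-6 = 6.911×10^-5 mol/kg
α₀ = 1/(1 + K1/[H⁺] + K1K2/[H⁺]²) = 1/(1 + 10^+1.66 + 10^+0.38) = 0.02036
DIC = [CO2*]/α₀ = 6.911×10^-5 / 0.02036 = 3.394 mmol/kg
CA = (α₁ + 2α₂)·DIC = (0.9308 + 2×0.04885) × 3.394 = 3.49 mmol/kg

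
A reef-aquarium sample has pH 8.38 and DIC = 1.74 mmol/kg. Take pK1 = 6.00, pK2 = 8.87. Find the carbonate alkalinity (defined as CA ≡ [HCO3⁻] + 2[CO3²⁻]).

CA = [HCO3⁻] + 2[CO3²⁻] = (α₁ + 2α₂)·DIC
At pH 8.38: [H⁺]/K1 = 10^-2.38 = 0.0041687, K2/[H⁺] = 10^-0.49 = 0.32359
α₁ = 1/(1 + 0.0041687 + 0.32359) = 1/1.3278 = 0.7531; α₂ = α₁·K2/[H⁺] = 0.2437
α₁ + 2α₂ = 1.2406
CA = 1.2406 × 1.74 = 2.16 mmol/kg

CA = 2.16 mmol/kg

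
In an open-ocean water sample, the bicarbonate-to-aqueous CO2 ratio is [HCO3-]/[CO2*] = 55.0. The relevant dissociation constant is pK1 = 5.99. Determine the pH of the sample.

From K1 = [H⁺][HCO3-]/[CO2*]:  pH = pK1 + log₁₀([HCO3-]/[CO2*])
log₁₀(55.0) = +1.740
pH = 5.99 + (+1.740) = 7.73

pH = 7.73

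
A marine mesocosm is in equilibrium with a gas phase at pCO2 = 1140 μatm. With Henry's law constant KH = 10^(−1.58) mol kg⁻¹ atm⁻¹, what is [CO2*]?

[CO2*] = 30.0 μmol/kg

KH = 10^(−1.58) = 2.630×10^-2 mol kg⁻¹ atm⁻¹
[CO2*] = KH · pCO2 = 2.630×10^-2 × 1140×10^-6 atm = 3.00×10^-5 mol/kg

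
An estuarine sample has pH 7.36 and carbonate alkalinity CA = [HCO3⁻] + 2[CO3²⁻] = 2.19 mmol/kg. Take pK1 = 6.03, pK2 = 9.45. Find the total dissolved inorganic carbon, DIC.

DIC = 2.27 mmol/kg

CA = [HCO3⁻] + 2[CO3²⁻] = (α₁ + 2α₂)·DIC
At pH 7.36: [H⁺]/K1 = 10^-1.33 = 0.046774, K2/[H⁺] = 10^-2.09 = 0.0081283
α₁ = 1/(1 + 0.046774 + 0.0081283) = 1/1.0549 = 0.9480; α₂ = α₁·K2/[H⁺] = 0.007705
α₁ + 2α₂ = 0.9634
DIC = CA / (α₁ + 2α₂) = 2.19 / 0.9634 = 2.27 mmol/kg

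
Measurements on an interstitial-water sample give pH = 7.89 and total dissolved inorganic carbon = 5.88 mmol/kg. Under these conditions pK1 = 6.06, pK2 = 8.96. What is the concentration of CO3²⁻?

α₂ = 1 / (1 + [H⁺]/K2 + [H⁺]²/(K1K2)) = 1 / (1 + 10^+1.07 + 10^-0.76)
   = 1 / (1 + 11.749 + 0.17378) = 1/12.923 = 0.07738
[CO3²⁻] = α₂ × DIC = 0.07738 × 5.88 = 0.455 mmol/kg

[CO3²⁻] = 0.455 mmol/kg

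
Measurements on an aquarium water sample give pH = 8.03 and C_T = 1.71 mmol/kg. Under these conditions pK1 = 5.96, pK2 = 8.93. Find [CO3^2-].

[CO3²⁻] = 0.190 mmol/kg

α₂ = 1 / (1 + [H⁺]/K2 + [H⁺]²/(K1K2)) = 1 / (1 + 10^+0.90 + 10^-1.17)
   = 1 / (1 + 7.9433 + 0.067608) = 1/9.0109 = 0.1110
[CO3²⁻] = α₂ × DIC = 0.1110 × 1.71 = 0.190 mmol/kg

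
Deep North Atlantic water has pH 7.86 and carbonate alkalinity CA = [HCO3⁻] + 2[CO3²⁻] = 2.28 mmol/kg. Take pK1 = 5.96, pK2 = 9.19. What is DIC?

DIC = 2.21 mmol/kg

CA = [HCO3⁻] + 2[CO3²⁻] = (α₁ + 2α₂)·DIC
At pH 7.86: [H⁺]/K1 = 10^-1.90 = 0.012589, K2/[H⁺] = 10^-1.33 = 0.046774
α₁ = 1/(1 + 0.012589 + 0.046774) = 1/1.0594 = 0.9440; α₂ = α₁·K2/[H⁺] = 0.04415
α₁ + 2α₂ = 1.0323
DIC = CA / (α₁ + 2α₂) = 2.28 / 1.0323 = 2.21 mmol/kg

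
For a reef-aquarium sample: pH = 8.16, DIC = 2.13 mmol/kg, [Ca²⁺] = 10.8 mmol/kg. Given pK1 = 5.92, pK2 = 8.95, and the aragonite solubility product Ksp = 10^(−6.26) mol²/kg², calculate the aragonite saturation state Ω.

Ω = 5.81

α₂ = 1 / (1 + [H⁺]/K2 + [H⁺]²/(K1K2)) = 1 / (1 + 10^+0.79 + 10^-1.45)
   = 1 / (1 + 6.1660 + 0.035481) = 1/7.2014 = 0.1389
[CO3²⁻] = α₂ × DIC = 0.1389 × 2.13 = 0.2958 mmol/kg
Ksp = 10^(−6.26) = 5.495×10^-7
Ω = [Ca²⁺][CO3²⁻]/Ksp = (10.8×10^-3)(2.958×10^-4) / 5.495×10^-7 = 5.81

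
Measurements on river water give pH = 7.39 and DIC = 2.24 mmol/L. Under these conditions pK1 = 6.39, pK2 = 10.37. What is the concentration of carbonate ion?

[CO3²⁻] = 2.13 μmol/L

α₂ = 1 / (1 + [H⁺]/K2 + [H⁺]²/(K1K2)) = 1 / (1 + 10^+2.98 + 10^+1.98)
   = 1 / (1 + 954.99 + 95.499) = 1/1051.5 = 0.0009510
[CO3²⁻] = α₂ × DIC = 0.0009510 × 2.24 = 0.00213 mmol/L = 2.13 μmol/L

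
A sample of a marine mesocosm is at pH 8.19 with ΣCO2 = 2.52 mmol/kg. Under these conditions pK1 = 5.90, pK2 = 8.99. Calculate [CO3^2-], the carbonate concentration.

α₂ = 1 / (1 + [H⁺]/K2 + [H⁺]²/(K1K2)) = 1 / (1 + 10^+0.80 + 10^-1.49)
   = 1 / (1 + 6.3096 + 0.032359) = 1/7.3419 = 0.1362
[CO3²⁻] = α₂ × DIC = 0.1362 × 2.52 = 0.343 mmol/kg

[CO3²⁻] = 0.343 mmol/kg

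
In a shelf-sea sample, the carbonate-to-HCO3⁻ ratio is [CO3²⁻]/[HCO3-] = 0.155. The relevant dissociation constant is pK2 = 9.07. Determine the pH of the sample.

pH = 8.26

From K2 = [H⁺][CO3²⁻]/[HCO3-]:  pH = pK2 + log₁₀([CO3²⁻]/[HCO3-])
log₁₀(0.155) = -0.810
pH = 9.07 + (-0.810) = 8.26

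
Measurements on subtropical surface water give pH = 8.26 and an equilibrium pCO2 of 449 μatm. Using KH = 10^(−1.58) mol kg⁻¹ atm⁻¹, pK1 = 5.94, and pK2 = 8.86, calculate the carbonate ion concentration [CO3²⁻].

[CO2*] = KH · pCO2 = 10^(−1.58) × 449×10^-6 = 1.181×10^-5 mol/kg
α₀ = 1/(1 + K1/[H⁺] + K1K2/[H⁺]²) = 1/(1 + 10^+2.32 + 10^+1.72) = 0.003811
DIC = [CO2*]/α₀ = 1.181×10^-5 / 0.003811 = 3.099 mmol/kg
[CO3²⁻] = α₂·DIC; α₂ = 0.2000, so [CO3²⁻] = 0.2000 × 3.099 = 0.620 mmol/kg

[CO3²⁻] = 0.620 mmol/kg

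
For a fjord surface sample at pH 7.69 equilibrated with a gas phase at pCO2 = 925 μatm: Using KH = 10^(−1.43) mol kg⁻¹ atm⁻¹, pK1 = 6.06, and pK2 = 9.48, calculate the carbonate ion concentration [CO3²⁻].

[CO2*] = KH · pCO2 = 10^(−1.43) × 925×10^-6 = 3.437×10^-5 mol/kg
α₀ = 1/(1 + K1/[H⁺] + K1K2/[H⁺]²) = 1/(1 + 10^+1.63 + 10^-0.16) = 0.02255
DIC = [CO2*]/α₀ = 3.437×10^-5 / 0.02255 = 1.524 mmol/kg
[CO3²⁻] = α₂·DIC; α₂ = 0.01560, so [CO3²⁻] = 0.01560 × 1.524 = 0.0238 mmol/kg

[CO3²⁻] = 0.0238 mmol/kg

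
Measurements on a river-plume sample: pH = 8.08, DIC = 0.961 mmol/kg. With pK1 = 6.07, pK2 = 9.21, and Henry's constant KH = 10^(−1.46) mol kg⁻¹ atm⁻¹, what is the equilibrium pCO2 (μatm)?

α₀ = 1 / (1 + K1/[H⁺] + K1K2/[H⁺]²) = 1 / (1 + 10^+2.01 + 10^+0.88)
   = 1 / (1 + 102.33 + 7.5858) = 1/110.92 = 0.009016
[CO2*] = α₀ × DIC = 0.009016 × 0.961 = 0.008664 mmol/kg = 8.664 μmol/kg
pCO2 = [CO2*]/KH = 8.664×10^-6 / 3.467×10^-2 = 250 μatm

pCO2 = 250 μatm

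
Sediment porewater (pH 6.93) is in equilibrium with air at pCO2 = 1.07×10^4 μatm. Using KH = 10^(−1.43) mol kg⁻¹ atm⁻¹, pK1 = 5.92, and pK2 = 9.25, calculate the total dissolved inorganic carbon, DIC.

[CO2*] = KH · pCO2 = 10^(−1.43) × 1.07×10^4×10^-6 = 3.975×10^-4 mol/kg
α₀ = 1/(1 + K1/[H⁺] + K1K2/[H⁺]²) = 1/(1 + 10^+1.01 + 10^-1.31) = 0.08864
DIC = [CO2*]/α₀ = 3.975×10^-4 / 0.08864 = 4.49 mmol/kg

DIC = 4.49 mmol/kg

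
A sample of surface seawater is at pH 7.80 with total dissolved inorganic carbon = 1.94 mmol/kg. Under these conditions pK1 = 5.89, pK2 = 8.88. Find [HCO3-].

[HCO3⁻] = 1.77 mmol/kg

α₁ = 1 / (1 + [H⁺]/K1 + K2/[H⁺]) = 1 / (1 + 10^-1.91 + 10^-1.08)
   = 1 / (1 + 0.012303 + 0.083176) = 1/1.0955 = 0.9128
[HCO3⁻] = α₁ × DIC = 0.9128 × 1.94 = 1.77 mmol/kg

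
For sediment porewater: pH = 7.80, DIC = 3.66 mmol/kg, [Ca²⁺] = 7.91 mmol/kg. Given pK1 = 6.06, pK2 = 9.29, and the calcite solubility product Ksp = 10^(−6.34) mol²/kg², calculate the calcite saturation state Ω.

Ω = 1.95

α₂ = 1 / (1 + [H⁺]/K2 + [H⁺]²/(K1K2)) = 1 / (1 + 10^+1.49 + 10^-0.25)
   = 1 / (1 + 30.903 + 0.56234) = 1/32.465 = 0.03080
[CO3²⁻] = α₂ × DIC = 0.03080 × 3.66 = 0.1127 mmol/kg
Ksp = 10^(−6.34) = 4.571×10^-7
Ω = [Ca²⁺][CO3²⁻]/Ksp = (7.91×10^-3)(1.127×10^-4) / 4.571×10^-7 = 1.95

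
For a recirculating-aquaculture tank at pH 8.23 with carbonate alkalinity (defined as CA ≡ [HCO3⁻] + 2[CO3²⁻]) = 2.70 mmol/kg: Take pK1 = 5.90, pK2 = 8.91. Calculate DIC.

CA = [HCO3⁻] + 2[CO3²⁻] = (α₁ + 2α₂)·DIC
At pH 8.23: [H⁺]/K1 = 10^-2.33 = 0.0046774, K2/[H⁺] = 10^-0.68 = 0.20893
α₁ = 1/(1 + 0.0046774 + 0.20893) = 1/1.2136 = 0.8240; α₂ = α₁·K2/[H⁺] = 0.1722
α₁ + 2α₂ = 1.1683
DIC = CA / (α₁ + 2α₂) = 2.70 / 1.1683 = 2.31 mmol/kg

DIC = 2.31 mmol/kg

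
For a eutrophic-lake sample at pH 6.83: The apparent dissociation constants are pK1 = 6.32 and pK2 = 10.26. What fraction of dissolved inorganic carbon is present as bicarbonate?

α₁ = 1 / (1 + [H⁺]/K1 + K2/[H⁺]) = 1 / (1 + 10^-0.51 + 10^-3.43)
   = 1 / (1 + 0.30903 + 0.00037154) = 1/1.3094 = 0.7637

α₁ = 0.764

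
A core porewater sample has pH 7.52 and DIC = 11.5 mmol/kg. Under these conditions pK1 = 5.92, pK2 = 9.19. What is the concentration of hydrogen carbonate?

[HCO3⁻] = 11.0 mmol/kg

α₁ = 1 / (1 + [H⁺]/K1 + K2/[H⁺]) = 1 / (1 + 10^-1.60 + 10^-1.67)
   = 1 / (1 + 0.025119 + 0.021380) = 1/1.0465 = 0.9556
[HCO3⁻] = α₁ × DIC = 0.9556 × 11.5 = 11.0 mmol/kg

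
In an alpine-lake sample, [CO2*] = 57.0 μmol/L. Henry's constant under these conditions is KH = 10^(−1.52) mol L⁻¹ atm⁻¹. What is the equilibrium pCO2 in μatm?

pCO2 = 1890 μatm

KH = 10^(−1.52) = 3.020×10^-2 mol L⁻¹ atm⁻¹
pCO2 = [CO2*]/KH = 57.0×10^-6 / 3.020×10^-2 = 1.89×10^-3 atm = 1890 μatm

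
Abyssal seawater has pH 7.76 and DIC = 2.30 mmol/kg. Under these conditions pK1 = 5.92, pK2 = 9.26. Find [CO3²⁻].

α₂ = 1 / (1 + [H⁺]/K2 + [H⁺]²/(K1K2)) = 1 / (1 + 10^+1.50 + 10^-0.34)
   = 1 / (1 + 31.623 + 0.45709) = 1/33.080 = 0.03023
[CO3²⁻] = α₂ × DIC = 0.03023 × 2.30 = 0.0695 mmol/kg

[CO3²⁻] = 0.0695 mmol/kg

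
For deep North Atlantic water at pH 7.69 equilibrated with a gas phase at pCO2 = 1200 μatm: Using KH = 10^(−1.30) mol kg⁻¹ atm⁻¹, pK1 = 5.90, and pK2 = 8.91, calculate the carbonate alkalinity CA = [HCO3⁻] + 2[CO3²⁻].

CA = 4.16 mmol/kg

[CO2*] = KH · pCO2 = 10^(−1.30) × 1200×10^-6 = 6.014×10^-5 mol/kg
α₀ = 1/(1 + K1/[H⁺] + K1K2/[H⁺]²) = 1/(1 + 10^+1.79 + 10^+0.57) = 0.01507
DIC = [CO2*]/α₀ = 6.014×10^-5 / 0.01507 = 3.992 mmol/kg
CA = (α₁ + 2α₂)·DIC = (0.9290 + 2×0.05598) × 3.992 = 4.16 mmol/kg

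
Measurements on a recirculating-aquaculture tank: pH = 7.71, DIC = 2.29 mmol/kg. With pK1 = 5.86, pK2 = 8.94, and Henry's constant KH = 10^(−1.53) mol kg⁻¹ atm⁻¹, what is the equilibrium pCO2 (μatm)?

α₀ = 1 / (1 + K1/[H⁺] + K1K2/[H⁺]²) = 1 / (1 + 10^+1.85 + 10^+0.62)
   = 1 / (1 + 70.795 + 4.1687) = 1/75.963 = 0.01316
[CO2*] = α₀ × DIC = 0.01316 × 2.29 = 0.03015 mmol/kg
pCO2 = [CO2*]/KH = 3.015×10^-5 / 2.951×10^-2 = 1020 μatm

pCO2 = 1020 μatm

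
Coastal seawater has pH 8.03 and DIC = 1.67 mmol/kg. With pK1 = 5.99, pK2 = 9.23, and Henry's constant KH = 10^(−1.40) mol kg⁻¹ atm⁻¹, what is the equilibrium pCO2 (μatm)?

α₀ = 1 / (1 + K1/[H⁺] + K1K2/[H⁺]²) = 1 / (1 + 10^+2.04 + 10^+0.84)
   = 1 / (1 + 109.65 + 6.9183) = 1/117.57 = 0.008506
[CO2*] = α₀ × DIC = 0.008506 × 1.67 = 0.01420 mmol/kg = 14.20 μmol/kg
pCO2 = [CO2*]/KH = 1.420×10^-5 / 3.981×10^-2 = 357 μatm

pCO2 = 357 μatm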